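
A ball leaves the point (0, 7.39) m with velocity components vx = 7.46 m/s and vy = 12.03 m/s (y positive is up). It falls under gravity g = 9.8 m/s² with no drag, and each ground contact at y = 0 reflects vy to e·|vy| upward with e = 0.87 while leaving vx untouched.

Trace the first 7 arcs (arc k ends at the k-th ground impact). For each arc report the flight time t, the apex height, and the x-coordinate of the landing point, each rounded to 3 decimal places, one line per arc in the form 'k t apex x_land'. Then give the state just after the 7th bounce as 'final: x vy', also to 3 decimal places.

Arc 1: start y=7.390, vy=12.030 → t=2.964, apex=14.774, x_land=22.111, impact vy=-17.017
  bounce: vy ← 0.87·17.017 = 14.804
Arc 2: start y=0.000, vy=14.804 → t=3.021, apex=11.182, x_land=44.650, impact vy=-14.804
  bounce: vy ← 0.87·14.804 = 12.880
Arc 3: start y=0.000, vy=12.880 → t=2.629, apex=8.464, x_land=64.259, impact vy=-12.880
  bounce: vy ← 0.87·12.880 = 11.205
Arc 4: start y=0.000, vy=11.205 → t=2.287, apex=6.406, x_land=81.319, impact vy=-11.205
  bounce: vy ← 0.87·11.205 = 9.749
Arc 5: start y=0.000, vy=9.749 → t=1.990, apex=4.849, x_land=96.161, impact vy=-9.749
  bounce: vy ← 0.87·9.749 = 8.481
Arc 6: start y=0.000, vy=8.481 → t=1.731, apex=3.670, x_land=109.073, impact vy=-8.481
  bounce: vy ← 0.87·8.481 = 7.379
Arc 7: start y=0.000, vy=7.379 → t=1.506, apex=2.778, x_land=120.307, impact vy=-7.379
  bounce: vy ← 0.87·7.379 = 6.420

1 2.964 14.774 22.111
2 3.021 11.182 44.650
3 2.629 8.464 64.259
4 2.287 6.406 81.319
5 1.990 4.849 96.161
6 1.731 3.670 109.073
7 1.506 2.778 120.307
final: 120.307 6.420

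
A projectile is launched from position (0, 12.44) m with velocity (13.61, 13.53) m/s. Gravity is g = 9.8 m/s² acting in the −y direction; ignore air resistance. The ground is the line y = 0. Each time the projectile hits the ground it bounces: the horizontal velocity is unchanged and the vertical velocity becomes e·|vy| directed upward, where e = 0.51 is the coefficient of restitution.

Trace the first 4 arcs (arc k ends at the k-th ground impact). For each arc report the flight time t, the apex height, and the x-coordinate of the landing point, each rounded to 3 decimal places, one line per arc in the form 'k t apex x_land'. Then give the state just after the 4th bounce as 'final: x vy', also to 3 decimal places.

Arc 1: start y=12.440, vy=13.530 → t=3.489, apex=21.780, x_land=47.484, impact vy=-20.661
  bounce: vy ← 0.51·20.661 = 10.537
Arc 2: start y=0.000, vy=10.537 → t=2.150, apex=5.665, x_land=76.752, impact vy=-10.537
  bounce: vy ← 0.51·10.537 = 5.374
Arc 3: start y=0.000, vy=5.374 → t=1.097, apex=1.473, x_land=91.678, impact vy=-5.374
  bounce: vy ← 0.51·5.374 = 2.741
Arc 4: start y=0.000, vy=2.741 → t=0.559, apex=0.383, x_land=99.291, impact vy=-2.741
  bounce: vy ← 0.51·2.741 = 1.398

1 3.489 21.780 47.484
2 2.150 5.665 76.752
3 1.097 1.473 91.678
4 0.559 0.383 99.291
final: 99.291 1.398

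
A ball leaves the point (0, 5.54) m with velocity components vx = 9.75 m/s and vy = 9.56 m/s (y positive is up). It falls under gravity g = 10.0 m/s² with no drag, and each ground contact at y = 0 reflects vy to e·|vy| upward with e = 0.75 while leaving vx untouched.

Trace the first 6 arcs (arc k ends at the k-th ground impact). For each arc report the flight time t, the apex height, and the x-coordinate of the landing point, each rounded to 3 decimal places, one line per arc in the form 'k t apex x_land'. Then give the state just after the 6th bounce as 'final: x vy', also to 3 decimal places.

Arc 1: start y=5.540, vy=9.560 → t=2.378, apex=10.110, x_land=23.185, impact vy=-14.219
  bounce: vy ← 0.75·14.219 = 10.665
Arc 2: start y=0.000, vy=10.665 → t=2.133, apex=5.687, x_land=43.981, impact vy=-10.665
  bounce: vy ← 0.75·10.665 = 7.998
Arc 3: start y=0.000, vy=7.998 → t=1.600, apex=3.199, x_land=59.578, impact vy=-7.998
  bounce: vy ← 0.75·7.998 = 5.999
Arc 4: start y=0.000, vy=5.999 → t=1.200, apex=1.799, x_land=71.276, impact vy=-5.999
  bounce: vy ← 0.75·5.999 = 4.499
Arc 5: start y=0.000, vy=4.499 → t=0.900, apex=1.012, x_land=80.049, impact vy=-4.499
  bounce: vy ← 0.75·4.499 = 3.374
Arc 6: start y=0.000, vy=3.374 → t=0.675, apex=0.569, x_land=86.629, impact vy=-3.374
  bounce: vy ← 0.75·3.374 = 2.531

1 2.378 10.110 23.185
2 2.133 5.687 43.981
3 1.600 3.199 59.578
4 1.200 1.799 71.276
5 0.900 1.012 80.049
6 0.675 0.569 86.629
final: 86.629 2.531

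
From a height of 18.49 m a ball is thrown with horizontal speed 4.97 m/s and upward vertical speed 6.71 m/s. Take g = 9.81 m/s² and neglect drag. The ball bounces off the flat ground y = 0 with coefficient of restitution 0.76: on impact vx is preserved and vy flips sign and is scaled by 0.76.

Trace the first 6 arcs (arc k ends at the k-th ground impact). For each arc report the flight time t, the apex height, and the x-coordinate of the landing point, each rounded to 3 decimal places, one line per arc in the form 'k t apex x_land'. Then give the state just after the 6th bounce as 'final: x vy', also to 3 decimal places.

1 2.743 20.785 13.630
2 3.129 12.005 29.181
3 2.378 6.934 41.000
4 1.807 4.005 49.982
5 1.374 2.313 56.808
6 1.044 1.336 61.996
final: 61.996 3.891

Arc 1: start y=18.490, vy=6.710 → t=2.743, apex=20.785, x_land=13.630, impact vy=-20.194
  bounce: vy ← 0.76·20.194 = 15.347
Arc 2: start y=0.000, vy=15.347 → t=3.129, apex=12.005, x_land=29.181, impact vy=-15.347
  bounce: vy ← 0.76·15.347 = 11.664
Arc 3: start y=0.000, vy=11.664 → t=2.378, apex=6.934, x_land=41.000, impact vy=-11.664
  bounce: vy ← 0.76·11.664 = 8.865
Arc 4: start y=0.000, vy=8.865 → t=1.807, apex=4.005, x_land=49.982, impact vy=-8.865
  bounce: vy ← 0.76·8.865 = 6.737
Arc 5: start y=0.000, vy=6.737 → t=1.374, apex=2.313, x_land=56.808, impact vy=-6.737
  bounce: vy ← 0.76·6.737 = 5.120
Arc 6: start y=0.000, vy=5.120 → t=1.044, apex=1.336, x_land=61.996, impact vy=-5.120
  bounce: vy ← 0.76·5.120 = 3.891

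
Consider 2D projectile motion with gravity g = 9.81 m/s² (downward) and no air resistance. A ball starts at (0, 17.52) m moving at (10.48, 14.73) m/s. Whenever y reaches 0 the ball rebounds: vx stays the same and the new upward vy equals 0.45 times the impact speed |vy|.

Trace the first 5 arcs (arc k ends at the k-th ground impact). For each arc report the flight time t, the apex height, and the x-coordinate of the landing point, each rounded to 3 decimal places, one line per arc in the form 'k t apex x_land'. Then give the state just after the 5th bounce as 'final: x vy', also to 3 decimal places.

Arc 1: start y=17.520, vy=14.730 → t=3.915, apex=28.579, x_land=41.033, impact vy=-23.679
  bounce: vy ← 0.45·23.679 = 10.656
Arc 2: start y=0.000, vy=10.656 → t=2.172, apex=5.787, x_land=63.800, impact vy=-10.656
  bounce: vy ← 0.45·10.656 = 4.795
Arc 3: start y=0.000, vy=4.795 → t=0.978, apex=1.172, x_land=74.045, impact vy=-4.795
  bounce: vy ← 0.45·4.795 = 2.158
Arc 4: start y=0.000, vy=2.158 → t=0.440, apex=0.237, x_land=78.655, impact vy=-2.158
  bounce: vy ← 0.45·2.158 = 0.971
Arc 5: start y=0.000, vy=0.971 → t=0.198, apex=0.048, x_land=80.730, impact vy=-0.971
  bounce: vy ← 0.45·0.971 = 0.437

1 3.915 28.579 41.033
2 2.172 5.787 63.800
3 0.978 1.172 74.045
4 0.440 0.237 78.655
5 0.198 0.048 80.730
final: 80.730 0.437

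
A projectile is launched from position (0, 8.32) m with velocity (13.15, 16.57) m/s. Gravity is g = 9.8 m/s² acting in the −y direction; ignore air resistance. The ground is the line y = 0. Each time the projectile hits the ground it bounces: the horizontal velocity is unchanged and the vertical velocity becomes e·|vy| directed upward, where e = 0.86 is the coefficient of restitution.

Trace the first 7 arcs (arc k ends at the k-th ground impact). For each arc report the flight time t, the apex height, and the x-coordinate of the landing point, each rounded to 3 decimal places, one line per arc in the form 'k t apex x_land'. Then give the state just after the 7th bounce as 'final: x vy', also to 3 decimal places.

Arc 1: start y=8.320, vy=16.570 → t=3.825, apex=22.328, x_land=50.305, impact vy=-20.920
  bounce: vy ← 0.86·20.920 = 17.991
Arc 2: start y=0.000, vy=17.991 → t=3.672, apex=16.514, x_land=98.587, impact vy=-17.991
  bounce: vy ← 0.86·17.991 = 15.472
Arc 3: start y=0.000, vy=15.472 → t=3.158, apex=12.214, x_land=140.110, impact vy=-15.472
  bounce: vy ← 0.86·15.472 = 13.306
Arc 4: start y=0.000, vy=13.306 → t=2.716, apex=9.033, x_land=175.819, impact vy=-13.306
  bounce: vy ← 0.86·13.306 = 11.443
Arc 5: start y=0.000, vy=11.443 → t=2.335, apex=6.681, x_land=206.529, impact vy=-11.443
  bounce: vy ← 0.86·11.443 = 9.841
Arc 6: start y=0.000, vy=9.841 → t=2.008, apex=4.941, x_land=232.940, impact vy=-9.841
  bounce: vy ← 0.86·9.841 = 8.463
Arc 7: start y=0.000, vy=8.463 → t=1.727, apex=3.655, x_land=255.653, impact vy=-8.463
  bounce: vy ← 0.86·8.463 = 7.279

1 3.825 22.328 50.305
2 3.672 16.514 98.587
3 3.158 12.214 140.110
4 2.716 9.033 175.819
5 2.335 6.681 206.529
6 2.008 4.941 232.940
7 1.727 3.655 255.653
final: 255.653 7.279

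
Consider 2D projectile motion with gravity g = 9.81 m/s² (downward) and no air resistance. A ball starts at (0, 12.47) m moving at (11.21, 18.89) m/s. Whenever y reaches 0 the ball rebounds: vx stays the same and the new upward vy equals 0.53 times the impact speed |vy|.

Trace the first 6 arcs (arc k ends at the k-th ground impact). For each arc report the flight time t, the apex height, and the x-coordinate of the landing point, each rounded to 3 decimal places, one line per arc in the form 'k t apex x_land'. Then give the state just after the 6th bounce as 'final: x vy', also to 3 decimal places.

Arc 1: start y=12.470, vy=18.890 → t=4.426, apex=30.657, x_land=49.611, impact vy=-24.525
  bounce: vy ← 0.53·24.525 = 12.998
Arc 2: start y=0.000, vy=12.998 → t=2.650, apex=8.612, x_land=79.318, impact vy=-12.998
  bounce: vy ← 0.53·12.998 = 6.889
Arc 3: start y=0.000, vy=6.889 → t=1.405, apex=2.419, x_land=95.063, impact vy=-6.889
  bounce: vy ← 0.53·6.889 = 3.651
Arc 4: start y=0.000, vy=3.651 → t=0.744, apex=0.679, x_land=103.408, impact vy=-3.651
  bounce: vy ← 0.53·3.651 = 1.935
Arc 5: start y=0.000, vy=1.935 → t=0.395, apex=0.191, x_land=107.830, impact vy=-1.935
  bounce: vy ← 0.53·1.935 = 1.026
Arc 6: start y=0.000, vy=1.026 → t=0.209, apex=0.054, x_land=110.174, impact vy=-1.026
  bounce: vy ← 0.53·1.026 = 0.544

1 4.426 30.657 49.611
2 2.650 8.612 79.318
3 1.405 2.419 95.063
4 0.744 0.679 103.408
5 0.395 0.191 107.830
6 0.209 0.054 110.174
final: 110.174 0.544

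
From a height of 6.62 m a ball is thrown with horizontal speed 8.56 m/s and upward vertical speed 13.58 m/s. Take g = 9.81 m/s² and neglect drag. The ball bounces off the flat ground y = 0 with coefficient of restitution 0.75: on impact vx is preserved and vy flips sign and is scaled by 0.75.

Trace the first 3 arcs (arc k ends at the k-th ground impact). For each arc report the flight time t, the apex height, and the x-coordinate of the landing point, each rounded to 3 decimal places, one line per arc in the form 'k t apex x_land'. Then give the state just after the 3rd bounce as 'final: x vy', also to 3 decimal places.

1 3.191 16.019 27.319
2 2.711 9.011 50.523
3 2.033 5.069 67.927
final: 67.927 7.479

Arc 1: start y=6.620, vy=13.580 → t=3.191, apex=16.019, x_land=27.319, impact vy=-17.729
  bounce: vy ← 0.75·17.729 = 13.296
Arc 2: start y=0.000, vy=13.296 → t=2.711, apex=9.011, x_land=50.523, impact vy=-13.296
  bounce: vy ← 0.75·13.296 = 9.972
Arc 3: start y=0.000, vy=9.972 → t=2.033, apex=5.069, x_land=67.927, impact vy=-9.972
  bounce: vy ← 0.75·9.972 = 7.479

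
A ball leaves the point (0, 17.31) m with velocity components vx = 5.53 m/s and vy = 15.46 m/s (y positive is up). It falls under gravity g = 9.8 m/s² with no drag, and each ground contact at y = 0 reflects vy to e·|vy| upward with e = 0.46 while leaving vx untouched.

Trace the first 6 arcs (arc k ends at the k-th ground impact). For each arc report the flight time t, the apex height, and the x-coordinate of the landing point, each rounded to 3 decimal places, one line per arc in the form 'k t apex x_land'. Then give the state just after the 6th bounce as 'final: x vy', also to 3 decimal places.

1 4.031 29.504 22.294
2 2.258 6.243 34.778
3 1.038 1.321 40.520
4 0.478 0.280 43.162
5 0.220 0.059 44.377
6 0.101 0.013 44.936
final: 44.936 0.228

Arc 1: start y=17.310, vy=15.460 → t=4.031, apex=29.504, x_land=22.294, impact vy=-24.048
  bounce: vy ← 0.46·24.048 = 11.062
Arc 2: start y=0.000, vy=11.062 → t=2.258, apex=6.243, x_land=34.778, impact vy=-11.062
  bounce: vy ← 0.46·11.062 = 5.088
Arc 3: start y=0.000, vy=5.088 → t=1.038, apex=1.321, x_land=40.520, impact vy=-5.088
  bounce: vy ← 0.46·5.088 = 2.341
Arc 4: start y=0.000, vy=2.341 → t=0.478, apex=0.280, x_land=43.162, impact vy=-2.341
  bounce: vy ← 0.46·2.341 = 1.077
Arc 5: start y=0.000, vy=1.077 → t=0.220, apex=0.059, x_land=44.377, impact vy=-1.077
  bounce: vy ← 0.46·1.077 = 0.495
Arc 6: start y=0.000, vy=0.495 → t=0.101, apex=0.013, x_land=44.936, impact vy=-0.495
  bounce: vy ← 0.46·0.495 = 0.228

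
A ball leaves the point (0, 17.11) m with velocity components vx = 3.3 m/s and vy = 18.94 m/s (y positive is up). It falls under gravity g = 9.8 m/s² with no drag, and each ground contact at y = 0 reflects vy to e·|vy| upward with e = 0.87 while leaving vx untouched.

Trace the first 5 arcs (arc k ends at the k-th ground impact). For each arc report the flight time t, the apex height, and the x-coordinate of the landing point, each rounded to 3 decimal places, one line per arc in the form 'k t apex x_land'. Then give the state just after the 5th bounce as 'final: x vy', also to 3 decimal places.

1 4.621 35.412 15.249
2 4.678 26.804 30.685
3 4.070 20.288 44.115
4 3.541 15.356 55.799
5 3.080 11.623 65.963
final: 65.963 13.131

Arc 1: start y=17.110, vy=18.940 → t=4.621, apex=35.412, x_land=15.249, impact vy=-26.345
  bounce: vy ← 0.87·26.345 = 22.920
Arc 2: start y=0.000, vy=22.920 → t=4.678, apex=26.804, x_land=30.685, impact vy=-22.920
  bounce: vy ← 0.87·22.920 = 19.941
Arc 3: start y=0.000, vy=19.941 → t=4.070, apex=20.288, x_land=44.115, impact vy=-19.941
  bounce: vy ← 0.87·19.941 = 17.349
Arc 4: start y=0.000, vy=17.349 → t=3.541, apex=15.356, x_land=55.799, impact vy=-17.349
  bounce: vy ← 0.87·17.349 = 15.093
Arc 5: start y=0.000, vy=15.093 → t=3.080, apex=11.623, x_land=65.963, impact vy=-15.093
  bounce: vy ← 0.87·15.093 = 13.131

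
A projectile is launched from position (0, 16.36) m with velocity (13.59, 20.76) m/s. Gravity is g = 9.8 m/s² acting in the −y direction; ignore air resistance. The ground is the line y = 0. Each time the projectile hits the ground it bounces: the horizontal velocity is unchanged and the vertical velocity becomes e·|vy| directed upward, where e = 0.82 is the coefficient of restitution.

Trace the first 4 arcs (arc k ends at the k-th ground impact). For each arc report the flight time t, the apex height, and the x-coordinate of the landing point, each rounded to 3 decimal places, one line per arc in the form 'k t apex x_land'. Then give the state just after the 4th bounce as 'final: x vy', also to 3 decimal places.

Arc 1: start y=16.360, vy=20.760 → t=4.916, apex=38.349, x_land=66.807, impact vy=-27.416
  bounce: vy ← 0.82·27.416 = 22.481
Arc 2: start y=0.000, vy=22.481 → t=4.588, apex=25.786, x_land=129.158, impact vy=-22.481
  bounce: vy ← 0.82·22.481 = 18.434
Arc 3: start y=0.000, vy=18.434 → t=3.762, apex=17.338, x_land=180.285, impact vy=-18.434
  bounce: vy ← 0.82·18.434 = 15.116
Arc 4: start y=0.000, vy=15.116 → t=3.085, apex=11.658, x_land=222.210, impact vy=-15.116
  bounce: vy ← 0.82·15.116 = 12.395

1 4.916 38.349 66.807
2 4.588 25.786 129.158
3 3.762 17.338 180.285
4 3.085 11.658 222.210
final: 222.210 12.395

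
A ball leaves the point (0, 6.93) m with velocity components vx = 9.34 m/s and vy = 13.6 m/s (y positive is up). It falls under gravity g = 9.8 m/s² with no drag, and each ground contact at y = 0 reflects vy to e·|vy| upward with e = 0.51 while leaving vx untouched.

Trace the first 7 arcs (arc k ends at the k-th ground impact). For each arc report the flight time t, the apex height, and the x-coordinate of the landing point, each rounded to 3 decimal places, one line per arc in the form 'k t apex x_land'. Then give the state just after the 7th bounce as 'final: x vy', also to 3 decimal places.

Arc 1: start y=6.930, vy=13.600 → t=3.215, apex=16.367, x_land=30.031, impact vy=-17.911
  bounce: vy ← 0.51·17.911 = 9.134
Arc 2: start y=0.000, vy=9.134 → t=1.864, apex=4.257, x_land=47.443, impact vy=-9.134
  bounce: vy ← 0.51·9.134 = 4.659
Arc 3: start y=0.000, vy=4.659 → t=0.951, apex=1.107, x_land=56.322, impact vy=-4.659
  bounce: vy ← 0.51·4.659 = 2.376
Arc 4: start y=0.000, vy=2.376 → t=0.485, apex=0.288, x_land=60.851, impact vy=-2.376
  bounce: vy ← 0.51·2.376 = 1.212
Arc 5: start y=0.000, vy=1.212 → t=0.247, apex=0.075, x_land=63.161, impact vy=-1.212
  bounce: vy ← 0.51·1.212 = 0.618
Arc 6: start y=0.000, vy=0.618 → t=0.126, apex=0.019, x_land=64.339, impact vy=-0.618
  bounce: vy ← 0.51·0.618 = 0.315
Arc 7: start y=0.000, vy=0.315 → t=0.064, apex=0.005, x_land=64.939, impact vy=-0.315
  bounce: vy ← 0.51·0.315 = 0.161

1 3.215 16.367 30.031
2 1.864 4.257 47.443
3 0.951 1.107 56.322
4 0.485 0.288 60.851
5 0.247 0.075 63.161
6 0.126 0.019 64.339
7 0.064 0.005 64.939
final: 64.939 0.161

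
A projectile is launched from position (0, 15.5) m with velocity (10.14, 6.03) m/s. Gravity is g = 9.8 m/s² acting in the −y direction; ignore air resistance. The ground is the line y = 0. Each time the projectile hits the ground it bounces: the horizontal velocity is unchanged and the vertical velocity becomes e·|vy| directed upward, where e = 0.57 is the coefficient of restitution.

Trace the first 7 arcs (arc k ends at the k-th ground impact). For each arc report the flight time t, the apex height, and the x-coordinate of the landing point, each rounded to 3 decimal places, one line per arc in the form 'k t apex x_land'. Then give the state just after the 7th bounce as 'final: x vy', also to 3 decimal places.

1 2.497 17.355 25.323
2 2.145 5.639 47.078
3 1.223 1.832 59.478
4 0.697 0.595 66.546
5 0.397 0.193 70.575
6 0.226 0.063 72.871
7 0.129 0.020 74.180
final: 74.180 0.361

Arc 1: start y=15.500, vy=6.030 → t=2.497, apex=17.355, x_land=25.323, impact vy=-18.443
  bounce: vy ← 0.57·18.443 = 10.513
Arc 2: start y=0.000, vy=10.513 → t=2.145, apex=5.639, x_land=47.078, impact vy=-10.513
  bounce: vy ← 0.57·10.513 = 5.992
Arc 3: start y=0.000, vy=5.992 → t=1.223, apex=1.832, x_land=59.478, impact vy=-5.992
  bounce: vy ← 0.57·5.992 = 3.416
Arc 4: start y=0.000, vy=3.416 → t=0.697, apex=0.595, x_land=66.546, impact vy=-3.416
  bounce: vy ← 0.57·3.416 = 1.947
Arc 5: start y=0.000, vy=1.947 → t=0.397, apex=0.193, x_land=70.575, impact vy=-1.947
  bounce: vy ← 0.57·1.947 = 1.110
Arc 6: start y=0.000, vy=1.110 → t=0.226, apex=0.063, x_land=72.871, impact vy=-1.110
  bounce: vy ← 0.57·1.110 = 0.633
Arc 7: start y=0.000, vy=0.633 → t=0.129, apex=0.020, x_land=74.180, impact vy=-0.633
  bounce: vy ← 0.57·0.633 = 0.361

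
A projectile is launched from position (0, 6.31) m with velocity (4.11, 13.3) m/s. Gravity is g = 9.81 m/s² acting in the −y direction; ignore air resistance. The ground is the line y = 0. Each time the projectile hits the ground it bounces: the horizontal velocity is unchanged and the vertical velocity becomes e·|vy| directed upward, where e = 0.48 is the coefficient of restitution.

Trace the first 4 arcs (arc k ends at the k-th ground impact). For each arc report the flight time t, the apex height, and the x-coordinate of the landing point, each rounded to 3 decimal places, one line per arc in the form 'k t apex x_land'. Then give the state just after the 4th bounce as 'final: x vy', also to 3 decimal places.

1 3.123 15.326 12.837
2 1.697 3.531 19.812
3 0.815 0.814 23.159
4 0.391 0.187 24.766
final: 24.766 0.921

Arc 1: start y=6.310, vy=13.300 → t=3.123, apex=15.326, x_land=12.837, impact vy=-17.340
  bounce: vy ← 0.48·17.340 = 8.323
Arc 2: start y=0.000, vy=8.323 → t=1.697, apex=3.531, x_land=19.812, impact vy=-8.323
  bounce: vy ← 0.48·8.323 = 3.995
Arc 3: start y=0.000, vy=3.995 → t=0.815, apex=0.814, x_land=23.159, impact vy=-3.995
  bounce: vy ← 0.48·3.995 = 1.918
Arc 4: start y=0.000, vy=1.918 → t=0.391, apex=0.187, x_land=24.766, impact vy=-1.918
  bounce: vy ← 0.48·1.918 = 0.921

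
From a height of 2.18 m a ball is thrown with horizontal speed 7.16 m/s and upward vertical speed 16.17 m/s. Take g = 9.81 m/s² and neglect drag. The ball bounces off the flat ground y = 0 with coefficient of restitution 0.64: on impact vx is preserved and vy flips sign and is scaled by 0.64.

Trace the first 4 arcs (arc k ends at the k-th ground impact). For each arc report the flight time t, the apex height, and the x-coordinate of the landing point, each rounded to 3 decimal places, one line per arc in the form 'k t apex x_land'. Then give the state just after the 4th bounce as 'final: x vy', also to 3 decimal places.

1 3.426 15.507 24.533
2 2.276 6.352 40.828
3 1.457 2.602 51.257
4 0.932 1.066 57.932
final: 57.932 2.926

Arc 1: start y=2.180, vy=16.170 → t=3.426, apex=15.507, x_land=24.533, impact vy=-17.442
  bounce: vy ← 0.64·17.442 = 11.163
Arc 2: start y=0.000, vy=11.163 → t=2.276, apex=6.352, x_land=40.828, impact vy=-11.163
  bounce: vy ← 0.64·11.163 = 7.144
Arc 3: start y=0.000, vy=7.144 → t=1.457, apex=2.602, x_land=51.257, impact vy=-7.144
  bounce: vy ← 0.64·7.144 = 4.572
Arc 4: start y=0.000, vy=4.572 → t=0.932, apex=1.066, x_land=57.932, impact vy=-4.572
  bounce: vy ← 0.64·4.572 = 2.926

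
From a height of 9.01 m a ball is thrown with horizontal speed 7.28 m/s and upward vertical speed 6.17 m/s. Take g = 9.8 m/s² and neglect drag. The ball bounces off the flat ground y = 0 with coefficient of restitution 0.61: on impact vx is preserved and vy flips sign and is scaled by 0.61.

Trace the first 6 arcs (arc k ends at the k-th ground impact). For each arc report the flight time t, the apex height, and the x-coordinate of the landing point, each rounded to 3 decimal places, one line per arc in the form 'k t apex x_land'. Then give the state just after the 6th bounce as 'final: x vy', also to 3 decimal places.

1 2.125 10.952 15.467
2 1.824 4.075 28.746
3 1.113 1.516 36.846
4 0.679 0.564 41.786
5 0.414 0.210 44.800
6 0.253 0.078 46.639
final: 46.639 0.755

Arc 1: start y=9.010, vy=6.170 → t=2.125, apex=10.952, x_land=15.467, impact vy=-14.651
  bounce: vy ← 0.61·14.651 = 8.937
Arc 2: start y=0.000, vy=8.937 → t=1.824, apex=4.075, x_land=28.746, impact vy=-8.937
  bounce: vy ← 0.61·8.937 = 5.452
Arc 3: start y=0.000, vy=5.452 → t=1.113, apex=1.516, x_land=36.846, impact vy=-5.452
  bounce: vy ← 0.61·5.452 = 3.326
Arc 4: start y=0.000, vy=3.326 → t=0.679, apex=0.564, x_land=41.786, impact vy=-3.326
  bounce: vy ← 0.61·3.326 = 2.029
Arc 5: start y=0.000, vy=2.029 → t=0.414, apex=0.210, x_land=44.800, impact vy=-2.029
  bounce: vy ← 0.61·2.029 = 1.237
Arc 6: start y=0.000, vy=1.237 → t=0.253, apex=0.078, x_land=46.639, impact vy=-1.237
  bounce: vy ← 0.61·1.237 = 0.755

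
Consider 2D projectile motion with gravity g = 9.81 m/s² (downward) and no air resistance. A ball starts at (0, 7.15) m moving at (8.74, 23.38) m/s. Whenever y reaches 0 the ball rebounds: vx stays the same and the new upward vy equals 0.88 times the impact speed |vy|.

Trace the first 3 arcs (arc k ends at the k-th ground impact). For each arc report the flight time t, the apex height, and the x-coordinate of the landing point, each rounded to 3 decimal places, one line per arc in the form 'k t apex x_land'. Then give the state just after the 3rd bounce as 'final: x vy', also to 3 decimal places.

1 5.055 35.011 44.180
2 4.702 27.112 85.277
3 4.138 20.996 121.441
final: 121.441 17.861

Arc 1: start y=7.150, vy=23.380 → t=5.055, apex=35.011, x_land=44.180, impact vy=-26.209
  bounce: vy ← 0.88·26.209 = 23.064
Arc 2: start y=0.000, vy=23.064 → t=4.702, apex=27.112, x_land=85.277, impact vy=-23.064
  bounce: vy ← 0.88·23.064 = 20.296
Arc 3: start y=0.000, vy=20.296 → t=4.138, apex=20.996, x_land=121.441, impact vy=-20.296
  bounce: vy ← 0.88·20.296 = 17.861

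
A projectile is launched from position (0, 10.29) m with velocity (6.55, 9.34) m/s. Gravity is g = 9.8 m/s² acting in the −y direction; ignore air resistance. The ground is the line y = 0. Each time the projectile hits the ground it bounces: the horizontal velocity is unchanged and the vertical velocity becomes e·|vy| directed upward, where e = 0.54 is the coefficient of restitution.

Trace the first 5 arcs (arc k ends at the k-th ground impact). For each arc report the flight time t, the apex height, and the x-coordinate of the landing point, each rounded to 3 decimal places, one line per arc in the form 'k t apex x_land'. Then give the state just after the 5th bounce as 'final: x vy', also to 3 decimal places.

1 2.688 14.741 17.603
2 1.873 4.298 29.873
3 1.012 1.253 36.498
4 0.546 0.365 40.076
5 0.295 0.107 42.008
final: 42.008 0.780

Arc 1: start y=10.290, vy=9.340 → t=2.688, apex=14.741, x_land=17.603, impact vy=-16.998
  bounce: vy ← 0.54·16.998 = 9.179
Arc 2: start y=0.000, vy=9.179 → t=1.873, apex=4.298, x_land=29.873, impact vy=-9.179
  bounce: vy ← 0.54·9.179 = 4.957
Arc 3: start y=0.000, vy=4.957 → t=1.012, apex=1.253, x_land=36.498, impact vy=-4.957
  bounce: vy ← 0.54·4.957 = 2.677
Arc 4: start y=0.000, vy=2.677 → t=0.546, apex=0.365, x_land=40.076, impact vy=-2.677
  bounce: vy ← 0.54·2.677 = 1.445
Arc 5: start y=0.000, vy=1.445 → t=0.295, apex=0.107, x_land=42.008, impact vy=-1.445
  bounce: vy ← 0.54·1.445 = 0.780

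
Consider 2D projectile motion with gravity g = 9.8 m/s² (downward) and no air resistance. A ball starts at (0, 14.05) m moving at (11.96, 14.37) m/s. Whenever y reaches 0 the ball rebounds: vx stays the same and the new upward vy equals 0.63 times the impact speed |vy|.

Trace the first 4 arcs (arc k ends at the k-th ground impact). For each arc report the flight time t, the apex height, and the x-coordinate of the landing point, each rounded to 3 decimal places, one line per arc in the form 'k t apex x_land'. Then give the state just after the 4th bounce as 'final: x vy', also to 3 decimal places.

Arc 1: start y=14.050, vy=14.370 → t=3.706, apex=24.586, x_land=44.327, impact vy=-21.952
  bounce: vy ← 0.63·21.952 = 13.830
Arc 2: start y=0.000, vy=13.830 → t=2.822, apex=9.758, x_land=78.083, impact vy=-13.830
  bounce: vy ← 0.63·13.830 = 8.713
Arc 3: start y=0.000, vy=8.713 → t=1.778, apex=3.873, x_land=99.349, impact vy=-8.713
  bounce: vy ← 0.63·8.713 = 5.489
Arc 4: start y=0.000, vy=5.489 → t=1.120, apex=1.537, x_land=112.746, impact vy=-5.489
  bounce: vy ← 0.63·5.489 = 3.458

1 3.706 24.586 44.327
2 2.822 9.758 78.083
3 1.778 3.873 99.349
4 1.120 1.537 112.746
final: 112.746 3.458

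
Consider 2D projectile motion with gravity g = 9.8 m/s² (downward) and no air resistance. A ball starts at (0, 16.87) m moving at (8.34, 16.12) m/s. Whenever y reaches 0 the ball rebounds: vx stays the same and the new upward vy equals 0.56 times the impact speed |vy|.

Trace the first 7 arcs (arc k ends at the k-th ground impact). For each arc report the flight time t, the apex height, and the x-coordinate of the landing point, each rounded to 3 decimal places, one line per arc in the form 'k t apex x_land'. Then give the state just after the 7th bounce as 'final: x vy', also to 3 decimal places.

1 4.125 30.128 34.399
2 2.777 9.448 57.560
3 1.555 2.963 70.531
4 0.871 0.929 77.794
5 0.488 0.291 81.862
6 0.273 0.091 84.140
7 0.153 0.029 85.415
final: 85.415 0.420

Arc 1: start y=16.870, vy=16.120 → t=4.125, apex=30.128, x_land=34.399, impact vy=-24.300
  bounce: vy ← 0.56·24.300 = 13.608
Arc 2: start y=0.000, vy=13.608 → t=2.777, apex=9.448, x_land=57.560, impact vy=-13.608
  bounce: vy ← 0.56·13.608 = 7.621
Arc 3: start y=0.000, vy=7.621 → t=1.555, apex=2.963, x_land=70.531, impact vy=-7.621
  bounce: vy ← 0.56·7.621 = 4.268
Arc 4: start y=0.000, vy=4.268 → t=0.871, apex=0.929, x_land=77.794, impact vy=-4.268
  bounce: vy ← 0.56·4.268 = 2.390
Arc 5: start y=0.000, vy=2.390 → t=0.488, apex=0.291, x_land=81.862, impact vy=-2.390
  bounce: vy ← 0.56·2.390 = 1.338
Arc 6: start y=0.000, vy=1.338 → t=0.273, apex=0.091, x_land=84.140, impact vy=-1.338
  bounce: vy ← 0.56·1.338 = 0.749
Arc 7: start y=0.000, vy=0.749 → t=0.153, apex=0.029, x_land=85.415, impact vy=-0.749
  bounce: vy ← 0.56·0.749 = 0.420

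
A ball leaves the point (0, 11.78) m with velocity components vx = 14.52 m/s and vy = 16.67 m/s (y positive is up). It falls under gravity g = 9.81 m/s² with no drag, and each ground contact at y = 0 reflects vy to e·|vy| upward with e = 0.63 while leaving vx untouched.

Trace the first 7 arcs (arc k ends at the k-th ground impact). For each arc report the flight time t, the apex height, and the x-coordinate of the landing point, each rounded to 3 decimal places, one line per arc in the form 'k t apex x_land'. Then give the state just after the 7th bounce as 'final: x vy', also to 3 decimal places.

Arc 1: start y=11.780, vy=16.670 → t=3.999, apex=25.944, x_land=58.067, impact vy=-22.561
  bounce: vy ← 0.63·22.561 = 14.214
Arc 2: start y=0.000, vy=14.214 → t=2.898, apex=10.297, x_land=100.143, impact vy=-14.214
  bounce: vy ← 0.63·14.214 = 8.955
Arc 3: start y=0.000, vy=8.955 → t=1.826, apex=4.087, x_land=126.651, impact vy=-8.955
  bounce: vy ← 0.63·8.955 = 5.641
Arc 4: start y=0.000, vy=5.641 → t=1.150, apex=1.622, x_land=143.351, impact vy=-5.641
  bounce: vy ← 0.63·5.641 = 3.554
Arc 5: start y=0.000, vy=3.554 → t=0.725, apex=0.644, x_land=153.871, impact vy=-3.554
  bounce: vy ← 0.63·3.554 = 2.239
Arc 6: start y=0.000, vy=2.239 → t=0.456, apex=0.256, x_land=160.500, impact vy=-2.239
  bounce: vy ← 0.63·2.239 = 1.411
Arc 7: start y=0.000, vy=1.411 → t=0.288, apex=0.101, x_land=164.675, impact vy=-1.411
  bounce: vy ← 0.63·1.411 = 0.889

1 3.999 25.944 58.067
2 2.898 10.297 100.143
3 1.826 4.087 126.651
4 1.150 1.622 143.351
5 0.725 0.644 153.871
6 0.456 0.256 160.500
7 0.288 0.101 164.675
final: 164.675 0.889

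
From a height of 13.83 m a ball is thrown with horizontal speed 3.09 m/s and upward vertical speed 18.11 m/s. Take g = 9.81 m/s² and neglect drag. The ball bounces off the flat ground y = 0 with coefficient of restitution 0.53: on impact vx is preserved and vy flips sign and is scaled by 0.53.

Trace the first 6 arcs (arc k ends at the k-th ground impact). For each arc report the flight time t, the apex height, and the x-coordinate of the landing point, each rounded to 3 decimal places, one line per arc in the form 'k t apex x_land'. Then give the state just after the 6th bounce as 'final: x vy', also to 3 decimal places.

1 4.342 30.546 13.415
2 2.645 8.580 21.589
3 1.402 2.410 25.921
4 0.743 0.677 28.217
5 0.394 0.190 29.434
6 0.209 0.053 30.079
final: 30.079 0.543

Arc 1: start y=13.830, vy=18.110 → t=4.342, apex=30.546, x_land=13.415, impact vy=-24.481
  bounce: vy ← 0.53·24.481 = 12.975
Arc 2: start y=0.000, vy=12.975 → t=2.645, apex=8.580, x_land=21.589, impact vy=-12.975
  bounce: vy ← 0.53·12.975 = 6.877
Arc 3: start y=0.000, vy=6.877 → t=1.402, apex=2.410, x_land=25.921, impact vy=-6.877
  bounce: vy ← 0.53·6.877 = 3.645
Arc 4: start y=0.000, vy=3.645 → t=0.743, apex=0.677, x_land=28.217, impact vy=-3.645
  bounce: vy ← 0.53·3.645 = 1.932
Arc 5: start y=0.000, vy=1.932 → t=0.394, apex=0.190, x_land=29.434, impact vy=-1.932
  bounce: vy ← 0.53·1.932 = 1.024
Arc 6: start y=0.000, vy=1.024 → t=0.209, apex=0.053, x_land=30.079, impact vy=-1.024
  bounce: vy ← 0.53·1.024 = 0.543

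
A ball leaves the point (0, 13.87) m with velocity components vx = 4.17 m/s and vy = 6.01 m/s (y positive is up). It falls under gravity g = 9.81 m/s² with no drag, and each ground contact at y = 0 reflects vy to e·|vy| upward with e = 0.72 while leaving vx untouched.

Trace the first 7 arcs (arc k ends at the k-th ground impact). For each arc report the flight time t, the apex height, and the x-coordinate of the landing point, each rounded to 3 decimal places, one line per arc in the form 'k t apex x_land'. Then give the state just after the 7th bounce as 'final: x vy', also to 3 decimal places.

Arc 1: start y=13.870, vy=6.010 → t=2.402, apex=15.711, x_land=10.018, impact vy=-17.557
  bounce: vy ← 0.72·17.557 = 12.641
Arc 2: start y=0.000, vy=12.641 → t=2.577, apex=8.145, x_land=20.765, impact vy=-12.641
  bounce: vy ← 0.72·12.641 = 9.102
Arc 3: start y=0.000, vy=9.102 → t=1.856, apex=4.222, x_land=28.502, impact vy=-9.102
  bounce: vy ← 0.72·9.102 = 6.553
Arc 4: start y=0.000, vy=6.553 → t=1.336, apex=2.189, x_land=34.074, impact vy=-6.553
  bounce: vy ← 0.72·6.553 = 4.718
Arc 5: start y=0.000, vy=4.718 → t=0.962, apex=1.135, x_land=38.085, impact vy=-4.718
  bounce: vy ← 0.72·4.718 = 3.397
Arc 6: start y=0.000, vy=3.397 → t=0.693, apex=0.588, x_land=40.973, impact vy=-3.397
  bounce: vy ← 0.72·3.397 = 2.446
Arc 7: start y=0.000, vy=2.446 → t=0.499, apex=0.305, x_land=43.052, impact vy=-2.446
  bounce: vy ← 0.72·2.446 = 1.761

1 2.402 15.711 10.018
2 2.577 8.145 20.765
3 1.856 4.222 28.502
4 1.336 2.189 34.074
5 0.962 1.135 38.085
6 0.693 0.588 40.973
7 0.499 0.305 43.052
final: 43.052 1.761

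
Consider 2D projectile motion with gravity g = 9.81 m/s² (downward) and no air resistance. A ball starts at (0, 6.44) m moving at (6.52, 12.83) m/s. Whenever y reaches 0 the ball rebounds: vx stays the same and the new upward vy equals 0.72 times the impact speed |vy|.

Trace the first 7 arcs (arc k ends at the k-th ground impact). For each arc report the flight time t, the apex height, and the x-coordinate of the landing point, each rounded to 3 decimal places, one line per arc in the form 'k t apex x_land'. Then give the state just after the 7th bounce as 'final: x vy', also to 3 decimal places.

Arc 1: start y=6.440, vy=12.830 → t=3.047, apex=14.830, x_land=19.864, impact vy=-17.058
  bounce: vy ← 0.72·17.058 = 12.281
Arc 2: start y=0.000, vy=12.281 → t=2.504, apex=7.688, x_land=36.189, impact vy=-12.281
  bounce: vy ← 0.72·12.281 = 8.843
Arc 3: start y=0.000, vy=8.843 → t=1.803, apex=3.985, x_land=47.944, impact vy=-8.843
  bounce: vy ← 0.72·8.843 = 6.367
Arc 4: start y=0.000, vy=6.367 → t=1.298, apex=2.066, x_land=56.407, impact vy=-6.367
  bounce: vy ← 0.72·6.367 = 4.584
Arc 5: start y=0.000, vy=4.584 → t=0.935, apex=1.071, x_land=62.500, impact vy=-4.584
  bounce: vy ← 0.72·4.584 = 3.301
Arc 6: start y=0.000, vy=3.301 → t=0.673, apex=0.555, x_land=66.887, impact vy=-3.301
  bounce: vy ← 0.72·3.301 = 2.376
Arc 7: start y=0.000, vy=2.376 → t=0.484, apex=0.288, x_land=70.046, impact vy=-2.376
  bounce: vy ← 0.72·2.376 = 1.711

1 3.047 14.830 19.864
2 2.504 7.688 36.189
3 1.803 3.985 47.944
4 1.298 2.066 56.407
5 0.935 1.071 62.500
6 0.673 0.555 66.887
7 0.484 0.288 70.046
final: 70.046 1.711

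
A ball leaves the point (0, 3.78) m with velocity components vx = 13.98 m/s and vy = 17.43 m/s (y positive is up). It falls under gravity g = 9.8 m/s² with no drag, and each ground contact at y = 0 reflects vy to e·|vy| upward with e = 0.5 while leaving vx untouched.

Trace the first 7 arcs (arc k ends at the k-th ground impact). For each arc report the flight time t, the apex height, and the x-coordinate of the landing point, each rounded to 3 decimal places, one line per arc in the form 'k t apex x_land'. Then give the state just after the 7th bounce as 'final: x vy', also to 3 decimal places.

1 3.762 19.280 52.595
2 1.984 4.820 80.326
3 0.992 1.205 94.192
4 0.496 0.301 101.125
5 0.248 0.075 104.591
6 0.124 0.019 106.324
7 0.062 0.005 107.191
final: 107.191 0.152

Arc 1: start y=3.780, vy=17.430 → t=3.762, apex=19.280, x_land=52.595, impact vy=-19.439
  bounce: vy ← 0.5·19.439 = 9.720
Arc 2: start y=0.000, vy=9.720 → t=1.984, apex=4.820, x_land=80.326, impact vy=-9.720
  bounce: vy ← 0.5·9.720 = 4.860
Arc 3: start y=0.000, vy=4.860 → t=0.992, apex=1.205, x_land=94.192, impact vy=-4.860
  bounce: vy ← 0.5·4.860 = 2.430
Arc 4: start y=0.000, vy=2.430 → t=0.496, apex=0.301, x_land=101.125, impact vy=-2.430
  bounce: vy ← 0.5·2.430 = 1.215
Arc 5: start y=0.000, vy=1.215 → t=0.248, apex=0.075, x_land=104.591, impact vy=-1.215
  bounce: vy ← 0.5·1.215 = 0.607
Arc 6: start y=0.000, vy=0.607 → t=0.124, apex=0.019, x_land=106.324, impact vy=-0.607
  bounce: vy ← 0.5·0.607 = 0.304
Arc 7: start y=0.000, vy=0.304 → t=0.062, apex=0.005, x_land=107.191, impact vy=-0.304
  bounce: vy ← 0.5·0.304 = 0.152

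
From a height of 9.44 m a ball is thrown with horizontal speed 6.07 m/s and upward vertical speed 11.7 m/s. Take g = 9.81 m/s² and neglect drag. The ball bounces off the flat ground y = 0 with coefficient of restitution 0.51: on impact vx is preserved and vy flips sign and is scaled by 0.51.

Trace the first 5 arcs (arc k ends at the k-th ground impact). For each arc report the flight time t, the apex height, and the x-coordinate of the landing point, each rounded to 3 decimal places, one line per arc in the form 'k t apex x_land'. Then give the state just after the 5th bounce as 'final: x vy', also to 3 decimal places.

Arc 1: start y=9.440, vy=11.700 → t=3.022, apex=16.417, x_land=18.344, impact vy=-17.947
  bounce: vy ← 0.51·17.947 = 9.153
Arc 2: start y=0.000, vy=9.153 → t=1.866, apex=4.270, x_land=29.671, impact vy=-9.153
  bounce: vy ← 0.51·9.153 = 4.668
Arc 3: start y=0.000, vy=4.668 → t=0.952, apex=1.111, x_land=35.448, impact vy=-4.668
  bounce: vy ← 0.51·4.668 = 2.381
Arc 4: start y=0.000, vy=2.381 → t=0.485, apex=0.289, x_land=38.394, impact vy=-2.381
  bounce: vy ← 0.51·2.381 = 1.214
Arc 5: start y=0.000, vy=1.214 → t=0.248, apex=0.075, x_land=39.897, impact vy=-1.214
  bounce: vy ← 0.51·1.214 = 0.619

1 3.022 16.417 18.344
2 1.866 4.270 29.671
3 0.952 1.111 35.448
4 0.485 0.289 38.394
5 0.248 0.075 39.897
final: 39.897 0.619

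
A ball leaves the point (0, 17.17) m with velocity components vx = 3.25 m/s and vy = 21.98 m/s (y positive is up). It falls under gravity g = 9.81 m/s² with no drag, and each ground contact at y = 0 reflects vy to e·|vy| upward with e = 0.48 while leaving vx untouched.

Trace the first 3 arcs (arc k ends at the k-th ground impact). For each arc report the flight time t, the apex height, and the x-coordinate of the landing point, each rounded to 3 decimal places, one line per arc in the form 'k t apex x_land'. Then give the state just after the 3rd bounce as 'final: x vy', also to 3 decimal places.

1 5.160 41.794 16.769
2 2.802 9.629 25.876
3 1.345 2.219 30.248
final: 30.248 3.167

Arc 1: start y=17.170, vy=21.980 → t=5.160, apex=41.794, x_land=16.769, impact vy=-28.636
  bounce: vy ← 0.48·28.636 = 13.745
Arc 2: start y=0.000, vy=13.745 → t=2.802, apex=9.629, x_land=25.876, impact vy=-13.745
  bounce: vy ← 0.48·13.745 = 6.598
Arc 3: start y=0.000, vy=6.598 → t=1.345, apex=2.219, x_land=30.248, impact vy=-6.598
  bounce: vy ← 0.48·6.598 = 3.167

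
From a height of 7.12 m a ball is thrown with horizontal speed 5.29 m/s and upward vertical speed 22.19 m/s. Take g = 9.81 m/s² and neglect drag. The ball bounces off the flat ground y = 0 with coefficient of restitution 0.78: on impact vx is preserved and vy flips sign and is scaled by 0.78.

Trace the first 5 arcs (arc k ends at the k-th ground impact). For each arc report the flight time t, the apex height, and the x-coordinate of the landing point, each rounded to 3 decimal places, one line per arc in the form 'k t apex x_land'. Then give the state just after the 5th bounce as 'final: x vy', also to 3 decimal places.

1 4.825 32.217 25.523
2 3.998 19.601 46.673
3 3.118 11.925 63.169
4 2.432 7.255 76.037
5 1.897 4.414 86.073
final: 86.073 7.259

Arc 1: start y=7.120, vy=22.190 → t=4.825, apex=32.217, x_land=25.523, impact vy=-25.141
  bounce: vy ← 0.78·25.141 = 19.610
Arc 2: start y=0.000, vy=19.610 → t=3.998, apex=19.601, x_land=46.673, impact vy=-19.610
  bounce: vy ← 0.78·19.610 = 15.296
Arc 3: start y=0.000, vy=15.296 → t=3.118, apex=11.925, x_land=63.169, impact vy=-15.296
  bounce: vy ← 0.78·15.296 = 11.931
Arc 4: start y=0.000, vy=11.931 → t=2.432, apex=7.255, x_land=76.037, impact vy=-11.931
  bounce: vy ← 0.78·11.931 = 9.306
Arc 5: start y=0.000, vy=9.306 → t=1.897, apex=4.414, x_land=86.073, impact vy=-9.306
  bounce: vy ← 0.78·9.306 = 7.259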